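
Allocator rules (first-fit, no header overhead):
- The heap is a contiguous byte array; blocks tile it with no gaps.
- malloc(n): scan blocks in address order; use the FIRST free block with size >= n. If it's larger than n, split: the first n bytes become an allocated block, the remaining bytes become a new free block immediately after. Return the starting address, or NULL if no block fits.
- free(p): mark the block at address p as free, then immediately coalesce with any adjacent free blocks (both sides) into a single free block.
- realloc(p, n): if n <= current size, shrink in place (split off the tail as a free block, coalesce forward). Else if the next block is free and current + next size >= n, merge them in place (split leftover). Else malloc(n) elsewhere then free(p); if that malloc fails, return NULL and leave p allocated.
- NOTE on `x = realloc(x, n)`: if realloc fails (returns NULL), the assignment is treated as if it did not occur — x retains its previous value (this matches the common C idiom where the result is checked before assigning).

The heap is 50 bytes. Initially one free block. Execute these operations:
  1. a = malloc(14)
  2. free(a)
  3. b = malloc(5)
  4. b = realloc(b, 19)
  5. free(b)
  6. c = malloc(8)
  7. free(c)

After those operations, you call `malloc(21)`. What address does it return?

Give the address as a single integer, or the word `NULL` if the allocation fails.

Answer: 0

Derivation:
Op 1: a = malloc(14) -> a = 0; heap: [0-13 ALLOC][14-49 FREE]
Op 2: free(a) -> (freed a); heap: [0-49 FREE]
Op 3: b = malloc(5) -> b = 0; heap: [0-4 ALLOC][5-49 FREE]
Op 4: b = realloc(b, 19) -> b = 0; heap: [0-18 ALLOC][19-49 FREE]
Op 5: free(b) -> (freed b); heap: [0-49 FREE]
Op 6: c = malloc(8) -> c = 0; heap: [0-7 ALLOC][8-49 FREE]
Op 7: free(c) -> (freed c); heap: [0-49 FREE]
malloc(21): first-fit scan over [0-49 FREE] -> 0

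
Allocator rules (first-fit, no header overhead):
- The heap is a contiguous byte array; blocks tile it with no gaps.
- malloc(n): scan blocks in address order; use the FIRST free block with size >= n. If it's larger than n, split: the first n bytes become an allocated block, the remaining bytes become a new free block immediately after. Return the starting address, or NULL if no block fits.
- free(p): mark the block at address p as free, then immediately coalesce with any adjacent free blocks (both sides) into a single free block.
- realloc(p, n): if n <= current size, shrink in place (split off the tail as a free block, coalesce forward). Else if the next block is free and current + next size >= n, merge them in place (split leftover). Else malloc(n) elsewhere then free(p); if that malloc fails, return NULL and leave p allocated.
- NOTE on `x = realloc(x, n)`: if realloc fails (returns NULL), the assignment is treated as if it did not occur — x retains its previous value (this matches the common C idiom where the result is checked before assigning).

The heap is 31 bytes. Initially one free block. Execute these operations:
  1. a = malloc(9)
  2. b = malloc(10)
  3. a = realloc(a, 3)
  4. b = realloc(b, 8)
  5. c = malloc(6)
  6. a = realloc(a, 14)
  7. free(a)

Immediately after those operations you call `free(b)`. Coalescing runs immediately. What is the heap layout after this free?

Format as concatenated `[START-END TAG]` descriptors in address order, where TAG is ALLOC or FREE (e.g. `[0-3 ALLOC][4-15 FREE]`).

Answer: [0-2 FREE][3-8 ALLOC][9-30 FREE]

Derivation:
Op 1: a = malloc(9) -> a = 0; heap: [0-8 ALLOC][9-30 FREE]
Op 2: b = malloc(10) -> b = 9; heap: [0-8 ALLOC][9-18 ALLOC][19-30 FREE]
Op 3: a = realloc(a, 3) -> a = 0; heap: [0-2 ALLOC][3-8 FREE][9-18 ALLOC][19-30 FREE]
Op 4: b = realloc(b, 8) -> b = 9; heap: [0-2 ALLOC][3-8 FREE][9-16 ALLOC][17-30 FREE]
Op 5: c = malloc(6) -> c = 3; heap: [0-2 ALLOC][3-8 ALLOC][9-16 ALLOC][17-30 FREE]
Op 6: a = realloc(a, 14) -> a = 17; heap: [0-2 FREE][3-8 ALLOC][9-16 ALLOC][17-30 ALLOC]
Op 7: free(a) -> (freed a); heap: [0-2 FREE][3-8 ALLOC][9-16 ALLOC][17-30 FREE]
free(b): b = 9 -> block [9-16 ALLOC]; mark free, coalesce with adjacent free neighbors -> [0-2 FREE][3-8 ALLOC][9-30 FREE]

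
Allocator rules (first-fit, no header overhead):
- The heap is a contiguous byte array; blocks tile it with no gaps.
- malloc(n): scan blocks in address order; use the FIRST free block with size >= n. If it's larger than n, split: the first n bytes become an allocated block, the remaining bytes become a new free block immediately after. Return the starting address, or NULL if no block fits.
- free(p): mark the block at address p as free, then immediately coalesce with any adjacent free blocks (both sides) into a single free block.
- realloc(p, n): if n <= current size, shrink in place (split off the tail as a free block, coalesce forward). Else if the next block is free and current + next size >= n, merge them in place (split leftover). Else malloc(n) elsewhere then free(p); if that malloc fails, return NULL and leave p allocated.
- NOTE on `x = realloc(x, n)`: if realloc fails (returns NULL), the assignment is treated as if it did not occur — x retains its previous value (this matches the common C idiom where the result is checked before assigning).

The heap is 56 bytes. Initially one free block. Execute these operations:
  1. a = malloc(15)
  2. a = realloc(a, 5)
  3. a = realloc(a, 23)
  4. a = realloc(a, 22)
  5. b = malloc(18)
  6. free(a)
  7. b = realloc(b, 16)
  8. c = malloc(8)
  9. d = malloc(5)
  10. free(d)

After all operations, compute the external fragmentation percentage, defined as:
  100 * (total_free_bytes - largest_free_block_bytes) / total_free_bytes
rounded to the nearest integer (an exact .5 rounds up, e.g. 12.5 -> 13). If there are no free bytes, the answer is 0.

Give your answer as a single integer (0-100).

Op 1: a = malloc(15) -> a = 0; heap: [0-14 ALLOC][15-55 FREE]
Op 2: a = realloc(a, 5) -> a = 0; heap: [0-4 ALLOC][5-55 FREE]
Op 3: a = realloc(a, 23) -> a = 0; heap: [0-22 ALLOC][23-55 FREE]
Op 4: a = realloc(a, 22) -> a = 0; heap: [0-21 ALLOC][22-55 FREE]
Op 5: b = malloc(18) -> b = 22; heap: [0-21 ALLOC][22-39 ALLOC][40-55 FREE]
Op 6: free(a) -> (freed a); heap: [0-21 FREE][22-39 ALLOC][40-55 FREE]
Op 7: b = realloc(b, 16) -> b = 22; heap: [0-21 FREE][22-37 ALLOC][38-55 FREE]
Op 8: c = malloc(8) -> c = 0; heap: [0-7 ALLOC][8-21 FREE][22-37 ALLOC][38-55 FREE]
Op 9: d = malloc(5) -> d = 8; heap: [0-7 ALLOC][8-12 ALLOC][13-21 FREE][22-37 ALLOC][38-55 FREE]
Op 10: free(d) -> (freed d); heap: [0-7 ALLOC][8-21 FREE][22-37 ALLOC][38-55 FREE]
Free blocks: [14 18] total_free=32 largest=18 -> 100*(32-18)/32 = 1400/32 = 43.75 -> rounds to 44

Answer: 44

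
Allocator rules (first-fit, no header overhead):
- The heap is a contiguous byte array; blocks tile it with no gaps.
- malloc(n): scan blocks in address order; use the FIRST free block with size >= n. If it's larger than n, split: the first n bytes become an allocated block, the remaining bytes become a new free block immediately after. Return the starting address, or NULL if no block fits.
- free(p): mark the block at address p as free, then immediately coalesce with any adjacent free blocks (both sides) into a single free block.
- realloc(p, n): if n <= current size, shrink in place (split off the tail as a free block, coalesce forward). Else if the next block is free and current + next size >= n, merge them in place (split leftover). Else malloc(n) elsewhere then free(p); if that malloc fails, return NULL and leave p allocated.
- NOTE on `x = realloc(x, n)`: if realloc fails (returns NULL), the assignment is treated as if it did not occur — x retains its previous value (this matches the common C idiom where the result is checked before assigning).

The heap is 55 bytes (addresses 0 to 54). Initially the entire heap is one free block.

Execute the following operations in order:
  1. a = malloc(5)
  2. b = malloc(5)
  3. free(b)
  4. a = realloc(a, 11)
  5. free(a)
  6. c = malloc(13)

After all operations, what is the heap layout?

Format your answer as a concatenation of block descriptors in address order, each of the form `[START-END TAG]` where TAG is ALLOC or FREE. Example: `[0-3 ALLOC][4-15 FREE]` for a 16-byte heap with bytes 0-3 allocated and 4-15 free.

Answer: [0-12 ALLOC][13-54 FREE]

Derivation:
Op 1: a = malloc(5) -> a = 0; heap: [0-4 ALLOC][5-54 FREE]
Op 2: b = malloc(5) -> b = 5; heap: [0-4 ALLOC][5-9 ALLOC][10-54 FREE]
Op 3: free(b) -> (freed b); heap: [0-4 ALLOC][5-54 FREE]
Op 4: a = realloc(a, 11) -> a = 0; heap: [0-10 ALLOC][11-54 FREE]
Op 5: free(a) -> (freed a); heap: [0-54 FREE]
Op 6: c = malloc(13) -> c = 0; heap: [0-12 ALLOC][13-54 FREE]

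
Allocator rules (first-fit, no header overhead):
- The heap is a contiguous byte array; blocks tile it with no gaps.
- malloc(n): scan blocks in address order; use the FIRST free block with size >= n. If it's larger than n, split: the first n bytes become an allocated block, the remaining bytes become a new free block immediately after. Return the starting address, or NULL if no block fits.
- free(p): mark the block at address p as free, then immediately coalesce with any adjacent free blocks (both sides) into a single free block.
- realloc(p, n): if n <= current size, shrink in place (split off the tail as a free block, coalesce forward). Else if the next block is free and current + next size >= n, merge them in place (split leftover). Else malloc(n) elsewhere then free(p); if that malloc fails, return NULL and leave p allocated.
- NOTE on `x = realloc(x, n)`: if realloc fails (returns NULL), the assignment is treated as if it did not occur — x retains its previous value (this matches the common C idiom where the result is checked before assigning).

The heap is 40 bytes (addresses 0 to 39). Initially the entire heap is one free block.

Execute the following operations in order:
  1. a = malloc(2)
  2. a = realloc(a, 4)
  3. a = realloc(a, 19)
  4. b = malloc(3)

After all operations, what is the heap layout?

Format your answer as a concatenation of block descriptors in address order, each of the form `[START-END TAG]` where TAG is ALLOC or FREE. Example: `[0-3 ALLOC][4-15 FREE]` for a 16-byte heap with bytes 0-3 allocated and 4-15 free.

Op 1: a = malloc(2) -> a = 0; heap: [0-1 ALLOC][2-39 FREE]
Op 2: a = realloc(a, 4) -> a = 0; heap: [0-3 ALLOC][4-39 FREE]
Op 3: a = realloc(a, 19) -> a = 0; heap: [0-18 ALLOC][19-39 FREE]
Op 4: b = malloc(3) -> b = 19; heap: [0-18 ALLOC][19-21 ALLOC][22-39 FREE]

Answer: [0-18 ALLOC][19-21 ALLOC][22-39 FREE]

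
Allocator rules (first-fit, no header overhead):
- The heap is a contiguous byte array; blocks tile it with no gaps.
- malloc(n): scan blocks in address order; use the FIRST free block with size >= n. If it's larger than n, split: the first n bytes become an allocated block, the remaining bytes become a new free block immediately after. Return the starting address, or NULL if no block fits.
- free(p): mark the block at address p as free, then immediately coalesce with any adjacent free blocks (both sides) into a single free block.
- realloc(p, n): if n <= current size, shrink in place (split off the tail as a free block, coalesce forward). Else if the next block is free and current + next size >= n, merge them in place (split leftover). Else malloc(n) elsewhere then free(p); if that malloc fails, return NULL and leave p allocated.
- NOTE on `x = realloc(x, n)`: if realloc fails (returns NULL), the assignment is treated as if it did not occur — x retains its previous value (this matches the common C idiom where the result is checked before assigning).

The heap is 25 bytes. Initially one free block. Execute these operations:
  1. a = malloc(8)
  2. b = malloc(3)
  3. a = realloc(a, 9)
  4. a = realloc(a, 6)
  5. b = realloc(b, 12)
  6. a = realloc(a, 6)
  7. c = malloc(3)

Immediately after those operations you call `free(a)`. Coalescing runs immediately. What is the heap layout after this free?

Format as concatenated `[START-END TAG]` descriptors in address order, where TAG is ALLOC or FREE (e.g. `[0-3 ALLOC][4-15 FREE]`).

Answer: [0-2 ALLOC][3-7 FREE][8-10 ALLOC][11-24 FREE]

Derivation:
Op 1: a = malloc(8) -> a = 0; heap: [0-7 ALLOC][8-24 FREE]
Op 2: b = malloc(3) -> b = 8; heap: [0-7 ALLOC][8-10 ALLOC][11-24 FREE]
Op 3: a = realloc(a, 9) -> a = 11; heap: [0-7 FREE][8-10 ALLOC][11-19 ALLOC][20-24 FREE]
Op 4: a = realloc(a, 6) -> a = 11; heap: [0-7 FREE][8-10 ALLOC][11-16 ALLOC][17-24 FREE]
Op 5: b = realloc(b, 12) -> NULL (b unchanged); heap: [0-7 FREE][8-10 ALLOC][11-16 ALLOC][17-24 FREE]
Op 6: a = realloc(a, 6) -> a = 11; heap: [0-7 FREE][8-10 ALLOC][11-16 ALLOC][17-24 FREE]
Op 7: c = malloc(3) -> c = 0; heap: [0-2 ALLOC][3-7 FREE][8-10 ALLOC][11-16 ALLOC][17-24 FREE]
free(a): a = 11 -> block [11-16 ALLOC]; mark free, coalesce with adjacent free neighbors -> [0-2 ALLOC][3-7 FREE][8-10 ALLOC][11-24 FREE]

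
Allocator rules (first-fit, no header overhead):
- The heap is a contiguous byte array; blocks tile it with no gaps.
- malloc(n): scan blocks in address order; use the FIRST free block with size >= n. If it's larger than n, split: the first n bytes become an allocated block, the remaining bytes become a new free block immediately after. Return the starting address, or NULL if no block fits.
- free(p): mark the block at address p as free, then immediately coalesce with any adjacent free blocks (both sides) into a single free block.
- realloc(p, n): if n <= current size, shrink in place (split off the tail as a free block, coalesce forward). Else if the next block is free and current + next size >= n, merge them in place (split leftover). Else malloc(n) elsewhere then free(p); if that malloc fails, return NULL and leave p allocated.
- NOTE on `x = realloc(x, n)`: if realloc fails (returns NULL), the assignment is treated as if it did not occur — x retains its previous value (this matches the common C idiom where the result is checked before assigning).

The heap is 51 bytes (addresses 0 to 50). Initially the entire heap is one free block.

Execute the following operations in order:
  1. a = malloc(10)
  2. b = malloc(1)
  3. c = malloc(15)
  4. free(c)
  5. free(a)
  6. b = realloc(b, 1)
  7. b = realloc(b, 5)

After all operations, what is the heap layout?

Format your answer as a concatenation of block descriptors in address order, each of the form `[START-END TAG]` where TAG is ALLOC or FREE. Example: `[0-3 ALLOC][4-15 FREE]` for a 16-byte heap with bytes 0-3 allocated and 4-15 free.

Answer: [0-9 FREE][10-14 ALLOC][15-50 FREE]

Derivation:
Op 1: a = malloc(10) -> a = 0; heap: [0-9 ALLOC][10-50 FREE]
Op 2: b = malloc(1) -> b = 10; heap: [0-9 ALLOC][10-10 ALLOC][11-50 FREE]
Op 3: c = malloc(15) -> c = 11; heap: [0-9 ALLOC][10-10 ALLOC][11-25 ALLOC][26-50 FREE]
Op 4: free(c) -> (freed c); heap: [0-9 ALLOC][10-10 ALLOC][11-50 FREE]
Op 5: free(a) -> (freed a); heap: [0-9 FREE][10-10 ALLOC][11-50 FREE]
Op 6: b = realloc(b, 1) -> b = 10; heap: [0-9 FREE][10-10 ALLOC][11-50 FREE]
Op 7: b = realloc(b, 5) -> b = 10; heap: [0-9 FREE][10-14 ALLOC][15-50 FREE]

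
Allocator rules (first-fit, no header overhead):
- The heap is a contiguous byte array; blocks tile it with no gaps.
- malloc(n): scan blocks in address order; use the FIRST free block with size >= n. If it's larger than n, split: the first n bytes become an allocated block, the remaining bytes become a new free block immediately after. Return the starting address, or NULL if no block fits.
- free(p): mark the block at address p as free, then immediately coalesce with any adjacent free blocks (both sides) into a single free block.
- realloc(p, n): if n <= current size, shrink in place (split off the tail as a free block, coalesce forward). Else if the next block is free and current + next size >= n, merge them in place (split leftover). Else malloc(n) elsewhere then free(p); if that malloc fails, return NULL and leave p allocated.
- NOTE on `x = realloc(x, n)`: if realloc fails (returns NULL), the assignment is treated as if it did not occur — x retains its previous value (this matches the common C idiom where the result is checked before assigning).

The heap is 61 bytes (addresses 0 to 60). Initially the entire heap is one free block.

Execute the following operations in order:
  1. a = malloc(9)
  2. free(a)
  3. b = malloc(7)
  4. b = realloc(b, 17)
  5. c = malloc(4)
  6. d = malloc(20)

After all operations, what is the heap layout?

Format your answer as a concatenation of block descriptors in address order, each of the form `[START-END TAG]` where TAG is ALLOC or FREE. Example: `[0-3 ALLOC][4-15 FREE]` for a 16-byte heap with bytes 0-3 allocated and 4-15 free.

Answer: [0-16 ALLOC][17-20 ALLOC][21-40 ALLOC][41-60 FREE]

Derivation:
Op 1: a = malloc(9) -> a = 0; heap: [0-8 ALLOC][9-60 FREE]
Op 2: free(a) -> (freed a); heap: [0-60 FREE]
Op 3: b = malloc(7) -> b = 0; heap: [0-6 ALLOC][7-60 FREE]
Op 4: b = realloc(b, 17) -> b = 0; heap: [0-16 ALLOC][17-60 FREE]
Op 5: c = malloc(4) -> c = 17; heap: [0-16 ALLOC][17-20 ALLOC][21-60 FREE]
Op 6: d = malloc(20) -> d = 21; heap: [0-16 ALLOC][17-20 ALLOC][21-40 ALLOC][41-60 FREE]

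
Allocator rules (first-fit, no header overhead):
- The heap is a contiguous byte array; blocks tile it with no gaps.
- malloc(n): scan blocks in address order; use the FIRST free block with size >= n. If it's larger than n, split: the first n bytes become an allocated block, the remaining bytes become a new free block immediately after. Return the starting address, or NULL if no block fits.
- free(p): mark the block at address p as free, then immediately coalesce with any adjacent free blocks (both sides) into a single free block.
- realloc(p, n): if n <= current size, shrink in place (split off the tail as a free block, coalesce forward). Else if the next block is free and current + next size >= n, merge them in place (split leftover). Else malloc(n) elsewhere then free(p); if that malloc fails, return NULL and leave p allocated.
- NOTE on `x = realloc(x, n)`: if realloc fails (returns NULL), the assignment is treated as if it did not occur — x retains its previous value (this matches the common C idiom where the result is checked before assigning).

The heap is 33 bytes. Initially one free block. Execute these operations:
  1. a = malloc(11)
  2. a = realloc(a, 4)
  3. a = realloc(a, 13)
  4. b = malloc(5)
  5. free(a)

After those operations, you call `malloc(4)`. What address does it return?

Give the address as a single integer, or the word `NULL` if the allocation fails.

Answer: 0

Derivation:
Op 1: a = malloc(11) -> a = 0; heap: [0-10 ALLOC][11-32 FREE]
Op 2: a = realloc(a, 4) -> a = 0; heap: [0-3 ALLOC][4-32 FREE]
Op 3: a = realloc(a, 13) -> a = 0; heap: [0-12 ALLOC][13-32 FREE]
Op 4: b = malloc(5) -> b = 13; heap: [0-12 ALLOC][13-17 ALLOC][18-32 FREE]
Op 5: free(a) -> (freed a); heap: [0-12 FREE][13-17 ALLOC][18-32 FREE]
malloc(4): first-fit scan over [0-12 FREE][13-17 ALLOC][18-32 FREE] -> 0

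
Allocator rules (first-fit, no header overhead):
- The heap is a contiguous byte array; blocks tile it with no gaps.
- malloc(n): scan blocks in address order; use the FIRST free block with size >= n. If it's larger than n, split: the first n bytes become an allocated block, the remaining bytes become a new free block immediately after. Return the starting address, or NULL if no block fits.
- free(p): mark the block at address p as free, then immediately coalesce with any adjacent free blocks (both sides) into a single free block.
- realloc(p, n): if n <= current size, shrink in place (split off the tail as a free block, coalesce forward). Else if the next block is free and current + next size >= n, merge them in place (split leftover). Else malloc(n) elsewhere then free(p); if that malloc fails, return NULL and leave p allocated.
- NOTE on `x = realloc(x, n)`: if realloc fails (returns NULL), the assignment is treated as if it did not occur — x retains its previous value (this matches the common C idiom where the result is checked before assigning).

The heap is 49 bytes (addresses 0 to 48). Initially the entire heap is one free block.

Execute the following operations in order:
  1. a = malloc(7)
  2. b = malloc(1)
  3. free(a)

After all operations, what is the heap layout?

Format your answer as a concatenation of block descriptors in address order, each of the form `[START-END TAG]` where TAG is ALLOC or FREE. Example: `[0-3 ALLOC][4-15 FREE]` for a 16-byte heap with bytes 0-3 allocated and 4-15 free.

Op 1: a = malloc(7) -> a = 0; heap: [0-6 ALLOC][7-48 FREE]
Op 2: b = malloc(1) -> b = 7; heap: [0-6 ALLOC][7-7 ALLOC][8-48 FREE]
Op 3: free(a) -> (freed a); heap: [0-6 FREE][7-7 ALLOC][8-48 FREE]

Answer: [0-6 FREE][7-7 ALLOC][8-48 FREE]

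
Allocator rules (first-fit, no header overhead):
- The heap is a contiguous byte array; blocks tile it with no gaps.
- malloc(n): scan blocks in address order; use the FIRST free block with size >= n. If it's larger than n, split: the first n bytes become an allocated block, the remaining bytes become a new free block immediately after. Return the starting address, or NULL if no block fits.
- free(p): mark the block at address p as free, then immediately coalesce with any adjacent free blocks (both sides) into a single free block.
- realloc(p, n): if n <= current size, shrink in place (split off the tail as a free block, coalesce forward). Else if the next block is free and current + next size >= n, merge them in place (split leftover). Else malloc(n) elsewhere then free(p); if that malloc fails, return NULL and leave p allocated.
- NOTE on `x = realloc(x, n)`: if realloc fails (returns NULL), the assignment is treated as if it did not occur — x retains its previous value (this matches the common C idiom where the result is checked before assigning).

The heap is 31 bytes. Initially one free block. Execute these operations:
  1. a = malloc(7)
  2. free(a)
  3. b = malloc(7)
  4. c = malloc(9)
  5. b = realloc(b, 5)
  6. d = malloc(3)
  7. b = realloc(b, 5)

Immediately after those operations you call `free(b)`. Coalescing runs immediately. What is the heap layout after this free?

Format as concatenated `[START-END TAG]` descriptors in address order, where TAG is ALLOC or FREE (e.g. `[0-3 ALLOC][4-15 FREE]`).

Answer: [0-6 FREE][7-15 ALLOC][16-18 ALLOC][19-30 FREE]

Derivation:
Op 1: a = malloc(7) -> a = 0; heap: [0-6 ALLOC][7-30 FREE]
Op 2: free(a) -> (freed a); heap: [0-30 FREE]
Op 3: b = malloc(7) -> b = 0; heap: [0-6 ALLOC][7-30 FREE]
Op 4: c = malloc(9) -> c = 7; heap: [0-6 ALLOC][7-15 ALLOC][16-30 FREE]
Op 5: b = realloc(b, 5) -> b = 0; heap: [0-4 ALLOC][5-6 FREE][7-15 ALLOC][16-30 FREE]
Op 6: d = malloc(3) -> d = 16; heap: [0-4 ALLOC][5-6 FREE][7-15 ALLOC][16-18 ALLOC][19-30 FREE]
Op 7: b = realloc(b, 5) -> b = 0; heap: [0-4 ALLOC][5-6 FREE][7-15 ALLOC][16-18 ALLOC][19-30 FREE]
free(b): b = 0 -> block [0-4 ALLOC]; mark free, coalesce with adjacent free neighbors -> [0-6 FREE][7-15 ALLOC][16-18 ALLOC][19-30 FREE]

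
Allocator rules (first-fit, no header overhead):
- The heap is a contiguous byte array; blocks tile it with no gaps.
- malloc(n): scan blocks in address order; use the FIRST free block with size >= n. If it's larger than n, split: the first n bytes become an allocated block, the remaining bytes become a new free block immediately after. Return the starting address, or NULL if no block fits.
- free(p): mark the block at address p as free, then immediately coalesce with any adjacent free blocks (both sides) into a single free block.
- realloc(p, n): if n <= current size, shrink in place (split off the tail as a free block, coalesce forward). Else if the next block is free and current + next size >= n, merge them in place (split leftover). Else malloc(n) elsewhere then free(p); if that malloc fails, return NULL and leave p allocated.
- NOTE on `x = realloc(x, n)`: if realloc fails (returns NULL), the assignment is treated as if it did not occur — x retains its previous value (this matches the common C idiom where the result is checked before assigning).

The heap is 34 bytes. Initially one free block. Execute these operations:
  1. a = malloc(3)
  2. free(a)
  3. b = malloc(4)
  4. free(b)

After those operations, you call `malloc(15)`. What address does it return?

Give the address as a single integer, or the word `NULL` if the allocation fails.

Op 1: a = malloc(3) -> a = 0; heap: [0-2 ALLOC][3-33 FREE]
Op 2: free(a) -> (freed a); heap: [0-33 FREE]
Op 3: b = malloc(4) -> b = 0; heap: [0-3 ALLOC][4-33 FREE]
Op 4: free(b) -> (freed b); heap: [0-33 FREE]
malloc(15): first-fit scan over [0-33 FREE] -> 0

Answer: 0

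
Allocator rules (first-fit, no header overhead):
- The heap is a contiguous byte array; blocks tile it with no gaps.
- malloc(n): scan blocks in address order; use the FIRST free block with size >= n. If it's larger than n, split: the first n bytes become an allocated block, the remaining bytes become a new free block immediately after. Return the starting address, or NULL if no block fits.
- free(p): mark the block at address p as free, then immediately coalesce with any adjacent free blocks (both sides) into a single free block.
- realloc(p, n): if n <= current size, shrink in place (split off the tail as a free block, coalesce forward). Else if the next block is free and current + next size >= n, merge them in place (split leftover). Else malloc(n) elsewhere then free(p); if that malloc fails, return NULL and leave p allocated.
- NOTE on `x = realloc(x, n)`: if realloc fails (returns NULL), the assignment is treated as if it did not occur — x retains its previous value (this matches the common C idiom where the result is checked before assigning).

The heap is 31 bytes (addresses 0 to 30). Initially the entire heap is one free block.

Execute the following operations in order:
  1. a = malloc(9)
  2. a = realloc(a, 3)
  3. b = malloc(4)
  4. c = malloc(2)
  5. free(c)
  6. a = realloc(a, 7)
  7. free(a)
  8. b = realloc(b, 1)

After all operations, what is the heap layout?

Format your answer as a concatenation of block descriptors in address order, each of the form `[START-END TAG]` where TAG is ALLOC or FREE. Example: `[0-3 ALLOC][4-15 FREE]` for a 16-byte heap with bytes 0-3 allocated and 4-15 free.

Op 1: a = malloc(9) -> a = 0; heap: [0-8 ALLOC][9-30 FREE]
Op 2: a = realloc(a, 3) -> a = 0; heap: [0-2 ALLOC][3-30 FREE]
Op 3: b = malloc(4) -> b = 3; heap: [0-2 ALLOC][3-6 ALLOC][7-30 FREE]
Op 4: c = malloc(2) -> c = 7; heap: [0-2 ALLOC][3-6 ALLOC][7-8 ALLOC][9-30 FREE]
Op 5: free(c) -> (freed c); heap: [0-2 ALLOC][3-6 ALLOC][7-30 FREE]
Op 6: a = realloc(a, 7) -> a = 7; heap: [0-2 FREE][3-6 ALLOC][7-13 ALLOC][14-30 FREE]
Op 7: free(a) -> (freed a); heap: [0-2 FREE][3-6 ALLOC][7-30 FREE]
Op 8: b = realloc(b, 1) -> b = 3; heap: [0-2 FREE][3-3 ALLOC][4-30 FREE]

Answer: [0-2 FREE][3-3 ALLOC][4-30 FREE]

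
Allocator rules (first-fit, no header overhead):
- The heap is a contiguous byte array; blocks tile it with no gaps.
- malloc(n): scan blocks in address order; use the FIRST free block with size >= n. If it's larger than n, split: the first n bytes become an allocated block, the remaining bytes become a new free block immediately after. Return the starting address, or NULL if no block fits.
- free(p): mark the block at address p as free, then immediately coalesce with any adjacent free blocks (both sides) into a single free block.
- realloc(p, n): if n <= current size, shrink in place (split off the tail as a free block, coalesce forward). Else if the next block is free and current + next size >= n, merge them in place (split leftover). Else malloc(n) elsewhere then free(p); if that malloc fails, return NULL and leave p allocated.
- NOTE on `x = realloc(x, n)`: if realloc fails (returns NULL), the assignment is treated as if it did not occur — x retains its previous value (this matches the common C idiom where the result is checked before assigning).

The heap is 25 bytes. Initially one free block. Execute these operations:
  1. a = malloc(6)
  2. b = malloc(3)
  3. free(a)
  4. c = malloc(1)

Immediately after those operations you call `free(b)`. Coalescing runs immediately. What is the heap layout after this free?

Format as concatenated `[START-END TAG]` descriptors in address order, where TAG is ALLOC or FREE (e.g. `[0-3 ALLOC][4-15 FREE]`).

Answer: [0-0 ALLOC][1-24 FREE]

Derivation:
Op 1: a = malloc(6) -> a = 0; heap: [0-5 ALLOC][6-24 FREE]
Op 2: b = malloc(3) -> b = 6; heap: [0-5 ALLOC][6-8 ALLOC][9-24 FREE]
Op 3: free(a) -> (freed a); heap: [0-5 FREE][6-8 ALLOC][9-24 FREE]
Op 4: c = malloc(1) -> c = 0; heap: [0-0 ALLOC][1-5 FREE][6-8 ALLOC][9-24 FREE]
free(b): b = 6 -> block [6-8 ALLOC]; mark free, coalesce with adjacent free neighbors -> [0-0 ALLOC][1-24 FREE]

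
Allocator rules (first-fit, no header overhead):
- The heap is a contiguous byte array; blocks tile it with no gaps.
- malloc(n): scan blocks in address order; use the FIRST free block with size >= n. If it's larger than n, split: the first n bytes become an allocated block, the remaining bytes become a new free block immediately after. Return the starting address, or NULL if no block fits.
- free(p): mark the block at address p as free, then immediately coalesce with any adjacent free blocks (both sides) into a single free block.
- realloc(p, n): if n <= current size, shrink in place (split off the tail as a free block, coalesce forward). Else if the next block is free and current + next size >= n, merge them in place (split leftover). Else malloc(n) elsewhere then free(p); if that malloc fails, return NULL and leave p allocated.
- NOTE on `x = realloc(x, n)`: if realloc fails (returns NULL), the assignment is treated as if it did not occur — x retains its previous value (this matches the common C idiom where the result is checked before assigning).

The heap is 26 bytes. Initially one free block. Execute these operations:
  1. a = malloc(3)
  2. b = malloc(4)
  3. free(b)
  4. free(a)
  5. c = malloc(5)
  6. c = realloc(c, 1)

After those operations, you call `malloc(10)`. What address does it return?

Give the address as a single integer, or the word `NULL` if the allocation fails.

Op 1: a = malloc(3) -> a = 0; heap: [0-2 ALLOC][3-25 FREE]
Op 2: b = malloc(4) -> b = 3; heap: [0-2 ALLOC][3-6 ALLOC][7-25 FREE]
Op 3: free(b) -> (freed b); heap: [0-2 ALLOC][3-25 FREE]
Op 4: free(a) -> (freed a); heap: [0-25 FREE]
Op 5: c = malloc(5) -> c = 0; heap: [0-4 ALLOC][5-25 FREE]
Op 6: c = realloc(c, 1) -> c = 0; heap: [0-0 ALLOC][1-25 FREE]
malloc(10): first-fit scan over [0-0 ALLOC][1-25 FREE] -> 1

Answer: 1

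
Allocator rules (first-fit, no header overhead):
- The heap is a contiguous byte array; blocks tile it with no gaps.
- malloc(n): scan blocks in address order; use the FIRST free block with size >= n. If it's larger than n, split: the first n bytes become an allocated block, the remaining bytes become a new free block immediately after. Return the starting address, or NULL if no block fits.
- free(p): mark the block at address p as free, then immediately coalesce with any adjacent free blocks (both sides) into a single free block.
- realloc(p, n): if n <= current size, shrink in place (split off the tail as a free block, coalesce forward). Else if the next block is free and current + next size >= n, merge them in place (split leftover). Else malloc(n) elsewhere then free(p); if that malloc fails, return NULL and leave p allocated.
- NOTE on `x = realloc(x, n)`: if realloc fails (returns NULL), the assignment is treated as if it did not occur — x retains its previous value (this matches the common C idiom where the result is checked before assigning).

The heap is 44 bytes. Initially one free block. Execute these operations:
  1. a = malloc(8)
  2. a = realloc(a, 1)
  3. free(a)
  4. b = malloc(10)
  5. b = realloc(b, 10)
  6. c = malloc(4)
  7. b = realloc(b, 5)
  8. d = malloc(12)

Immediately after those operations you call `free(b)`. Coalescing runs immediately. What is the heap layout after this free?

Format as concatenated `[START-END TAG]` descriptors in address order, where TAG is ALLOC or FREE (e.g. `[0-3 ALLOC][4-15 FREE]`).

Op 1: a = malloc(8) -> a = 0; heap: [0-7 ALLOC][8-43 FREE]
Op 2: a = realloc(a, 1) -> a = 0; heap: [0-0 ALLOC][1-43 FREE]
Op 3: free(a) -> (freed a); heap: [0-43 FREE]
Op 4: b = malloc(10) -> b = 0; heap: [0-9 ALLOC][10-43 FREE]
Op 5: b = realloc(b, 10) -> b = 0; heap: [0-9 ALLOC][10-43 FREE]
Op 6: c = malloc(4) -> c = 10; heap: [0-9 ALLOC][10-13 ALLOC][14-43 FREE]
Op 7: b = realloc(b, 5) -> b = 0; heap: [0-4 ALLOC][5-9 FREE][10-13 ALLOC][14-43 FREE]
Op 8: d = malloc(12) -> d = 14; heap: [0-4 ALLOC][5-9 FREE][10-13 ALLOC][14-25 ALLOC][26-43 FREE]
free(b): b = 0 -> block [0-4 ALLOC]; mark free, coalesce with adjacent free neighbors -> [0-9 FREE][10-13 ALLOC][14-25 ALLOC][26-43 FREE]

Answer: [0-9 FREE][10-13 ALLOC][14-25 ALLOC][26-43 FREE]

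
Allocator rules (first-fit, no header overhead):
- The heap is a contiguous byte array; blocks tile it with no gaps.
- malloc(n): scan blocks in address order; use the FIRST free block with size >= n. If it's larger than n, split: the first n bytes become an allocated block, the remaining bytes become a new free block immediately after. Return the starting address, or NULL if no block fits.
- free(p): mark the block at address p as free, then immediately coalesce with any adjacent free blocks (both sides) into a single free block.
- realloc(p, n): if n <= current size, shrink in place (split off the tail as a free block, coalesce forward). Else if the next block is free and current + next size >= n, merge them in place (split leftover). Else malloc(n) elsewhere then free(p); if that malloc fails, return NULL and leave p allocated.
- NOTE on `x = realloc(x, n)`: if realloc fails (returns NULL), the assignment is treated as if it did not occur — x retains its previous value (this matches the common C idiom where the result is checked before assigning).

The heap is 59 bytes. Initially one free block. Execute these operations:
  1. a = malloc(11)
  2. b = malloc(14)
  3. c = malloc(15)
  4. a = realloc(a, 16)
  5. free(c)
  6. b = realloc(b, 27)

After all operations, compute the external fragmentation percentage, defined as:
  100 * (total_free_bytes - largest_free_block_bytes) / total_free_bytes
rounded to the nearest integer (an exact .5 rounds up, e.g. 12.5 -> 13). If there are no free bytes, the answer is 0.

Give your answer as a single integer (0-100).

Op 1: a = malloc(11) -> a = 0; heap: [0-10 ALLOC][11-58 FREE]
Op 2: b = malloc(14) -> b = 11; heap: [0-10 ALLOC][11-24 ALLOC][25-58 FREE]
Op 3: c = malloc(15) -> c = 25; heap: [0-10 ALLOC][11-24 ALLOC][25-39 ALLOC][40-58 FREE]
Op 4: a = realloc(a, 16) -> a = 40; heap: [0-10 FREE][11-24 ALLOC][25-39 ALLOC][40-55 ALLOC][56-58 FREE]
Op 5: free(c) -> (freed c); heap: [0-10 FREE][11-24 ALLOC][25-39 FREE][40-55 ALLOC][56-58 FREE]
Op 6: b = realloc(b, 27) -> b = 11; heap: [0-10 FREE][11-37 ALLOC][38-39 FREE][40-55 ALLOC][56-58 FREE]
Free blocks: [11 2 3] total_free=16 largest=11 -> 100*(16-11)/16 = 500/16 = 31.25 -> rounds to 31

Answer: 31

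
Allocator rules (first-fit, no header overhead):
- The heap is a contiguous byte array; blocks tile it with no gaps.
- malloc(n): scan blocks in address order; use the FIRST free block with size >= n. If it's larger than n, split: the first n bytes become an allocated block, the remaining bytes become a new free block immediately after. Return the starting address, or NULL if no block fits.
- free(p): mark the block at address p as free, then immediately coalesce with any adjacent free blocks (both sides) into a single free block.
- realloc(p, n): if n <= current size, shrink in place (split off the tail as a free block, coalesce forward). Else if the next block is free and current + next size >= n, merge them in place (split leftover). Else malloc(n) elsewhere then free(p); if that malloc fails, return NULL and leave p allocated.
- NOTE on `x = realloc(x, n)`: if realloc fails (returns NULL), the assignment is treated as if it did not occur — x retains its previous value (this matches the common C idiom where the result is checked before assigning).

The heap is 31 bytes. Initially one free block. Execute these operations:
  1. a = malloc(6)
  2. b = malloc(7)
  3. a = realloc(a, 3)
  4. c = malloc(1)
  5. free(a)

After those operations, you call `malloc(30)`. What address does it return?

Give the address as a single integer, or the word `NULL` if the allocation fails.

Answer: NULL

Derivation:
Op 1: a = malloc(6) -> a = 0; heap: [0-5 ALLOC][6-30 FREE]
Op 2: b = malloc(7) -> b = 6; heap: [0-5 ALLOC][6-12 ALLOC][13-30 FREE]
Op 3: a = realloc(a, 3) -> a = 0; heap: [0-2 ALLOC][3-5 FREE][6-12 ALLOC][13-30 FREE]
Op 4: c = malloc(1) -> c = 3; heap: [0-2 ALLOC][3-3 ALLOC][4-5 FREE][6-12 ALLOC][13-30 FREE]
Op 5: free(a) -> (freed a); heap: [0-2 FREE][3-3 ALLOC][4-5 FREE][6-12 ALLOC][13-30 FREE]
malloc(30): first-fit scan over [0-2 FREE][3-3 ALLOC][4-5 FREE][6-12 ALLOC][13-30 FREE] -> NULL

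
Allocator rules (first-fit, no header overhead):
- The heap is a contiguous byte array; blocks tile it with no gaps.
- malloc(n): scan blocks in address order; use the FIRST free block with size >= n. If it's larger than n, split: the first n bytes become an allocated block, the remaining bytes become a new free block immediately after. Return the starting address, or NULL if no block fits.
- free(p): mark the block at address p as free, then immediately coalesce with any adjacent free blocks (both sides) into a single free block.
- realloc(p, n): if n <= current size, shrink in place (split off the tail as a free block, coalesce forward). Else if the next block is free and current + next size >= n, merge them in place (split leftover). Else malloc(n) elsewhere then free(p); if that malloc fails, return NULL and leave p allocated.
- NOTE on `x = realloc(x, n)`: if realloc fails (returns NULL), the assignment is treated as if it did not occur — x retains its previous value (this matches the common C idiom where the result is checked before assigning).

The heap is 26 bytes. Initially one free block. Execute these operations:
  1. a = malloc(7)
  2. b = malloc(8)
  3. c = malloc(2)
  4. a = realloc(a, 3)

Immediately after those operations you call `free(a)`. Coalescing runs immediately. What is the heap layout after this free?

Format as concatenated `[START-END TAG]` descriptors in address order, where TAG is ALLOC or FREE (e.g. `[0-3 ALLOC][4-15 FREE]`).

Answer: [0-6 FREE][7-14 ALLOC][15-16 ALLOC][17-25 FREE]

Derivation:
Op 1: a = malloc(7) -> a = 0; heap: [0-6 ALLOC][7-25 FREE]
Op 2: b = malloc(8) -> b = 7; heap: [0-6 ALLOC][7-14 ALLOC][15-25 FREE]
Op 3: c = malloc(2) -> c = 15; heap: [0-6 ALLOC][7-14 ALLOC][15-16 ALLOC][17-25 FREE]
Op 4: a = realloc(a, 3) -> a = 0; heap: [0-2 ALLOC][3-6 FREE][7-14 ALLOC][15-16 ALLOC][17-25 FREE]
free(a): a = 0 -> block [0-2 ALLOC]; mark free, coalesce with adjacent free neighbors -> [0-6 FREE][7-14 ALLOC][15-16 ALLOC][17-25 FREE]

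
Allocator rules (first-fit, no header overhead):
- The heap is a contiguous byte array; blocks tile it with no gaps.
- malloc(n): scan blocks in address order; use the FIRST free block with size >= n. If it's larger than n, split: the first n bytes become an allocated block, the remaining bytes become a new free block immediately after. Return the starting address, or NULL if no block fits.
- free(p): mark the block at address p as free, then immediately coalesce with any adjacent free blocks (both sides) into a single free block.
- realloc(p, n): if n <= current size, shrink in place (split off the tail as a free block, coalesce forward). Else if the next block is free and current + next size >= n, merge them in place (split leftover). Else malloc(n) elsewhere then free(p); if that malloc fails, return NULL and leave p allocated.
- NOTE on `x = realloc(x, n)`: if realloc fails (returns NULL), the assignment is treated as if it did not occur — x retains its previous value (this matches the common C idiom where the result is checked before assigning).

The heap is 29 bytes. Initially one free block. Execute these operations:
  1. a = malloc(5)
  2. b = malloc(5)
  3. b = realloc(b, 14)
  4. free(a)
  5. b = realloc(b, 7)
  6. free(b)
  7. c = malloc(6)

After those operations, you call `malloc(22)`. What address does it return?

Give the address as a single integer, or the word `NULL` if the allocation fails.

Answer: 6

Derivation:
Op 1: a = malloc(5) -> a = 0; heap: [0-4 ALLOC][5-28 FREE]
Op 2: b = malloc(5) -> b = 5; heap: [0-4 ALLOC][5-9 ALLOC][10-28 FREE]
Op 3: b = realloc(b, 14) -> b = 5; heap: [0-4 ALLOC][5-18 ALLOC][19-28 FREE]
Op 4: free(a) -> (freed a); heap: [0-4 FREE][5-18 ALLOC][19-28 FREE]
Op 5: b = realloc(b, 7) -> b = 5; heap: [0-4 FREE][5-11 ALLOC][12-28 FREE]
Op 6: free(b) -> (freed b); heap: [0-28 FREE]
Op 7: c = malloc(6) -> c = 0; heap: [0-5 ALLOC][6-28 FREE]
malloc(22): first-fit scan over [0-5 ALLOC][6-28 FREE] -> 6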